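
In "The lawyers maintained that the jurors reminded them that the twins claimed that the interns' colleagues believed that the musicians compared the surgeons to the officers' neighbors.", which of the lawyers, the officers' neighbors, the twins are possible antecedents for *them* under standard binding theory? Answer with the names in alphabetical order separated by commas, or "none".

*them* is a pronoun; Principle B requires it to be free in its binding domain — the clause headed by 'reminded'.
— the lawyers: subject of the matrix clause; c-commands the pronoun but lies outside its binding domain — allowed.
— the officers' neighbors: second object of the clause headed by 'compared'; is c-commanded by the pronoun; coreference would bind this R-expression — blocked (Principle C).
— the twins: subject of the clause headed by 'claimed'; is c-commanded by the pronoun; coreference would bind this R-expression — blocked (Principle C).

the lawyers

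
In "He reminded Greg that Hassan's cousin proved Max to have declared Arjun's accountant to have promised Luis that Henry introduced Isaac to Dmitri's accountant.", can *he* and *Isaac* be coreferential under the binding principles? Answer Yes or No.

No

*Isaac* is an R-expression; Principle C requires it to be free (not bound by any c-commanding expression).
— he: subject of the matrix clause; the pronoun c-commands the R-expression — coreference blocked (Principle C).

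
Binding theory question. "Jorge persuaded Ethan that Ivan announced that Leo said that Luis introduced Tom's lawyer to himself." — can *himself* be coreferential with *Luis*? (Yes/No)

Yes

*himself* is a reflexive; Principle A requires it to be bound within its binding domain — the clause headed by 'introduced'.
— Luis: subject of the clause headed by 'introduced'; c-commands the reflexive within its binding domain — allowed (Principle A).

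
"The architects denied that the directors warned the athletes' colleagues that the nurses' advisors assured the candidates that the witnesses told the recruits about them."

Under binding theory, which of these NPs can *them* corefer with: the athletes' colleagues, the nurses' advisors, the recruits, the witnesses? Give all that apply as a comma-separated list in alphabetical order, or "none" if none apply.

the athletes' colleagues, the nurses' advisors

*them* is a pronoun; Principle B requires it to be free in its binding domain — the clause headed by 'told'.
— the athletes' colleagues: object of the clause headed by 'warned'; c-commands the pronoun but lies outside its binding domain — allowed.
— the nurses' advisors: subject of the clause headed by 'assured'; c-commands the pronoun but lies outside its binding domain — allowed.
— the recruits: object of the clause headed by 'told'; c-commands the pronoun within its binding domain — blocked (Principle B).
— the witnesses: subject of the clause headed by 'told'; c-commands the pronoun within its binding domain — blocked (Principle B).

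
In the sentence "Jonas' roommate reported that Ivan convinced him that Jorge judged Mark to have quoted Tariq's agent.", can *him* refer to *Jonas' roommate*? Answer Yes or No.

Yes

*him* is a pronoun; Principle B requires it to be free in its binding domain — the clause headed by 'convinced'.
— Jonas' roommate: subject of the matrix clause; c-commands the pronoun but lies outside its binding domain — allowed.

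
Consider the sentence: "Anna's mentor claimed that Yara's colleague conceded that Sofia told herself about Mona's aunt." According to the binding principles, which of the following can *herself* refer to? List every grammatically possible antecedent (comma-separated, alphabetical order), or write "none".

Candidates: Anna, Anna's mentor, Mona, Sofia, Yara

Sofia

*herself* is a reflexive; Principle A requires it to be bound within its binding domain — the clause headed by 'told'.
— Anna: possessor inside the subject DP of the matrix clause; does not c-command the reflexive — cannot bind it (Principle A).
— Anna's mentor: subject of the matrix clause; c-commands the reflexive but lies outside its binding domain — cannot bind it (Principle A).
— Mona: possessor inside the second object DP of the clause headed by 'told'; does not c-command the reflexive — cannot bind it (Principle A).
— Sofia: subject of the clause headed by 'told'; c-commands the reflexive within its binding domain — allowed (Principle A).
— Yara: possessor inside the subject DP of the clause headed by 'conceded'; does not c-command the reflexive — cannot bind it (Principle A).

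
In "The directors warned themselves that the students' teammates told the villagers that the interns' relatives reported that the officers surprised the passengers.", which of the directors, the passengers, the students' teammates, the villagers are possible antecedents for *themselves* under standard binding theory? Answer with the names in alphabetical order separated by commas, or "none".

*themselves* is a reflexive; Principle A requires it to be bound within its binding domain — the matrix clause.
— the directors: subject of the matrix clause; c-commands the reflexive within its binding domain — allowed (Principle A).
— the passengers: object of the clause headed by 'surprised'; does not c-command the reflexive — cannot bind it (Principle A).
— the students' teammates: subject of the clause headed by 'told'; does not c-command the reflexive — cannot bind it (Principle A).
— the villagers: object of the clause headed by 'told'; does not c-command the reflexive — cannot bind it (Principle A).

the directors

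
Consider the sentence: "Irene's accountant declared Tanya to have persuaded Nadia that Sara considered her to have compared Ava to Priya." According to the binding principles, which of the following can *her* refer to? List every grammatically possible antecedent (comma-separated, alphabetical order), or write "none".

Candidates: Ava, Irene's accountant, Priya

Irene's accountant

*her* is a pronoun; Principle B requires it to be free in its binding domain — the clause headed by 'considered'.
— Ava: object of the clause headed by 'compared'; is c-commanded by the pronoun; coreference would bind this R-expression — blocked (Principle C).
— Irene's accountant: subject of the matrix clause; c-commands the pronoun but lies outside its binding domain — allowed.
— Priya: second object of the clause headed by 'compared'; is c-commanded by the pronoun; coreference would bind this R-expression — blocked (Principle C).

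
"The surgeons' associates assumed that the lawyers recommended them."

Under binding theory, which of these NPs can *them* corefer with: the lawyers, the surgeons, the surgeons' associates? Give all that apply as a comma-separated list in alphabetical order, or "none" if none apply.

*them* is a pronoun; Principle B requires it to be free in its binding domain — the clause headed by 'recommended'.
— the lawyers: subject of the clause headed by 'recommended'; c-commands the pronoun within its binding domain — blocked (Principle B).
— the surgeons: possessor inside the subject DP of the matrix clause; does not c-command the pronoun — Principle B does not apply; allowed.
— the surgeons' associates: subject of the matrix clause; c-commands the pronoun but lies outside its binding domain — allowed.

the surgeons, the surgeons' associates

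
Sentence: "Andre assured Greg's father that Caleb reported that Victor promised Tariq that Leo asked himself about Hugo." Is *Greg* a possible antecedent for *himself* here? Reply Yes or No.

*himself* is a reflexive; Principle A requires it to be bound within its binding domain — the clause headed by 'asked'.
— Greg: possessor inside the object DP of the matrix clause; does not c-command the reflexive — cannot bind it (Principle A).

No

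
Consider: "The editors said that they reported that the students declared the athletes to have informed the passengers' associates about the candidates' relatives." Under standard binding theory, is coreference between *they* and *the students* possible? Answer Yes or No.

No

*the students* is an R-expression; Principle C requires it to be free (not bound by any c-commanding expression).
— they: subject of the clause headed by 'reported'; the pronoun c-commands the R-expression — coreference blocked (Principle C).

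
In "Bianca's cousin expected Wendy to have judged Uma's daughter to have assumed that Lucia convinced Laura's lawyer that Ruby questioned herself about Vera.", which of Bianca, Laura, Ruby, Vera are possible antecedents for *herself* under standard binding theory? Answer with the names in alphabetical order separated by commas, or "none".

Ruby

*herself* is a reflexive; Principle A requires it to be bound within its binding domain — the clause headed by 'questioned'.
— Bianca: possessor inside the subject DP of the matrix clause; does not c-command the reflexive — cannot bind it (Principle A).
— Laura: possessor inside the object DP of the clause headed by 'convinced'; does not c-command the reflexive — cannot bind it (Principle A).
— Ruby: subject of the clause headed by 'questioned'; c-commands the reflexive within its binding domain — allowed (Principle A).
— Vera: second object of the clause headed by 'questioned'; does not c-command the reflexive — cannot bind it (Principle A).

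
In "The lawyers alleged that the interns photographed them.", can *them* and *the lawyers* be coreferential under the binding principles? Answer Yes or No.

*the lawyers* is an R-expression; Principle C requires it to be free (not bound by any c-commanding expression).
— them: object of the clause headed by 'photographed'; the pronoun does not c-command the R-expression — coreference allowed.

Yes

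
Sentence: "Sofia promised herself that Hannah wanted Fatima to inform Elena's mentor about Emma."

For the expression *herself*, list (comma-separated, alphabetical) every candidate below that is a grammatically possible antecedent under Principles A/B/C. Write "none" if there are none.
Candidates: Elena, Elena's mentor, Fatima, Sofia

*herself* is a reflexive; Principle A requires it to be bound within its binding domain — the matrix clause.
— Elena: possessor inside the object DP of the clause headed by 'inform'; does not c-command the reflexive — cannot bind it (Principle A).
— Elena's mentor: object of the clause headed by 'inform'; does not c-command the reflexive — cannot bind it (Principle A).
— Fatima: subject of the clause headed by 'inform'; does not c-command the reflexive — cannot bind it (Principle A).
— Sofia: subject of the matrix clause; c-commands the reflexive within its binding domain — allowed (Principle A).

Sofia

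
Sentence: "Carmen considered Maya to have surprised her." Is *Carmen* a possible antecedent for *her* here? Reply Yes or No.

Yes

*her* is a pronoun; Principle B requires it to be free in its binding domain — the clause headed by 'surprised'.
— Carmen: subject of the matrix clause; c-commands the pronoun but lies outside its binding domain — allowed.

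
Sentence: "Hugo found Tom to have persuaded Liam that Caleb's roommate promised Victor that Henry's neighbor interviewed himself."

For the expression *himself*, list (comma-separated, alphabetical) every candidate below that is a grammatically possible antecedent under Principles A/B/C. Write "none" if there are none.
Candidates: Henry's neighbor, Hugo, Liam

Henry's neighbor

*himself* is a reflexive; Principle A requires it to be bound within its binding domain — the clause headed by 'interviewed'.
— Henry's neighbor: subject of the clause headed by 'interviewed'; c-commands the reflexive within its binding domain — allowed (Principle A).
— Hugo: subject of the matrix clause; c-commands the reflexive but lies outside its binding domain — cannot bind it (Principle A).
— Liam: object of the clause headed by 'persuaded'; c-commands the reflexive but lies outside its binding domain — cannot bind it (Principle A).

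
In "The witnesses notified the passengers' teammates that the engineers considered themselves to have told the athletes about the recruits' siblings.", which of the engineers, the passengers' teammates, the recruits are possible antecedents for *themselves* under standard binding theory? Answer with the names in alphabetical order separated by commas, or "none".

the engineers

*themselves* is a reflexive; Principle A requires it to be bound within its binding domain — the clause headed by 'considered'.
— the engineers: subject of the clause headed by 'considered'; c-commands the reflexive within its binding domain — allowed (Principle A).
— the passengers' teammates: object of the matrix clause; c-commands the reflexive but lies outside its binding domain — cannot bind it (Principle A).
— the recruits: possessor inside the second object DP of the clause headed by 'told'; does not c-command the reflexive — cannot bind it (Principle A).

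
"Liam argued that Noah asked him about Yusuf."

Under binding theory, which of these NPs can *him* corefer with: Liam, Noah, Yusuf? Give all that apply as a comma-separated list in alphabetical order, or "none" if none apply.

*him* is a pronoun; Principle B requires it to be free in its binding domain — the clause headed by 'asked'.
— Liam: subject of the matrix clause; c-commands the pronoun but lies outside its binding domain — allowed.
— Noah: subject of the clause headed by 'asked'; c-commands the pronoun within its binding domain — blocked (Principle B).
— Yusuf: second object of the clause headed by 'asked'; is c-commanded by the pronoun; coreference would bind this R-expression — blocked (Principle C).

Liam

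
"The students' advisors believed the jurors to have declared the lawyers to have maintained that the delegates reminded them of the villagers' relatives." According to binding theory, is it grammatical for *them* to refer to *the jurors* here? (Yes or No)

*the jurors* is an R-expression; Principle C requires it to be free (not bound by any c-commanding expression).
— them: object of the clause headed by 'reminded'; the pronoun does not c-command the R-expression — coreference allowed.

Yes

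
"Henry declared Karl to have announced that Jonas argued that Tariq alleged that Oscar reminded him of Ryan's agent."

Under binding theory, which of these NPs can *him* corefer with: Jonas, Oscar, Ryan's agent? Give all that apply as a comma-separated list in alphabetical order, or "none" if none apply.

Jonas

*him* is a pronoun; Principle B requires it to be free in its binding domain — the clause headed by 'reminded'.
— Jonas: subject of the clause headed by 'argued'; c-commands the pronoun but lies outside its binding domain — allowed.
— Oscar: subject of the clause headed by 'reminded'; c-commands the pronoun within its binding domain — blocked (Principle B).
— Ryan's agent: second object of the clause headed by 'reminded'; is c-commanded by the pronoun; coreference would bind this R-expression — blocked (Principle C).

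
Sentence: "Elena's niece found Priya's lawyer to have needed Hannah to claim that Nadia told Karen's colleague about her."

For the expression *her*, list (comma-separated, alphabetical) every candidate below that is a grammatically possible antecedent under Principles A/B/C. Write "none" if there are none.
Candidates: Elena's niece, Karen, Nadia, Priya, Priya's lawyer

*her* is a pronoun; Principle B requires it to be free in its binding domain — the clause headed by 'told'.
— Elena's niece: subject of the matrix clause; c-commands the pronoun but lies outside its binding domain — allowed.
— Karen: possessor inside the object DP of the clause headed by 'told'; does not c-command the pronoun — Principle B does not apply; allowed.
— Nadia: subject of the clause headed by 'told'; c-commands the pronoun within its binding domain — blocked (Principle B).
— Priya: possessor inside the subject DP of the clause headed by 'needed'; does not c-command the pronoun — Principle B does not apply; allowed.
— Priya's lawyer: subject of the clause headed by 'needed'; c-commands the pronoun but lies outside its binding domain — allowed.

Elena's niece, Karen, Priya, Priya's lawyer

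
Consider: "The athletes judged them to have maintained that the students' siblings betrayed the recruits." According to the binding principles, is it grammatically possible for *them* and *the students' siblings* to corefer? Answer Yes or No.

No

*them* is a pronoun; Principle B requires it to be free in its binding domain — the matrix clause.
— the students' siblings: subject of the clause headed by 'betrayed'; is c-commanded by the pronoun; coreference would bind this R-expression — blocked (Principle C).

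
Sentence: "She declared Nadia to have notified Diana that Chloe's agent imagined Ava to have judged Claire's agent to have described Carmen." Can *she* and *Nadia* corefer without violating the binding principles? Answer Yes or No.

No

*Nadia* is an R-expression; Principle C requires it to be free (not bound by any c-commanding expression).
— she: subject of the matrix clause; the pronoun c-commands the R-expression — coreference blocked (Principle C).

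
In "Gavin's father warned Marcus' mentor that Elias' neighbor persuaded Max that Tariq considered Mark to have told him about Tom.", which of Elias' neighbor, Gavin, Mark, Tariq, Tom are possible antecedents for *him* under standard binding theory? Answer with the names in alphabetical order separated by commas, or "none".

*him* is a pronoun; Principle B requires it to be free in its binding domain — the clause headed by 'told'.
— Elias' neighbor: subject of the clause headed by 'persuaded'; c-commands the pronoun but lies outside its binding domain — allowed.
— Gavin: possessor inside the subject DP of the matrix clause; does not c-command the pronoun — Principle B does not apply; allowed.
— Mark: subject of the clause headed by 'told'; c-commands the pronoun within its binding domain — blocked (Principle B).
— Tariq: subject of the clause headed by 'considered'; c-commands the pronoun but lies outside its binding domain — allowed.
— Tom: second object of the clause headed by 'told'; is c-commanded by the pronoun; coreference would bind this R-expression — blocked (Principle C).

Elias' neighbor, Gavin, Tariq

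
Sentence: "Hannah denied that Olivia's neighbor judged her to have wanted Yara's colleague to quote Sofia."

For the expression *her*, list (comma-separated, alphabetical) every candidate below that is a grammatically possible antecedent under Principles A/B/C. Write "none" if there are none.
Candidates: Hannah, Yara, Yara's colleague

*her* is a pronoun; Principle B requires it to be free in its binding domain — the clause headed by 'judged'.
— Hannah: subject of the matrix clause; c-commands the pronoun but lies outside its binding domain — allowed.
— Yara: possessor inside the subject DP of the clause headed by 'quote'; is c-commanded by the pronoun; coreference would bind this R-expression — blocked (Principle C).
— Yara's colleague: subject of the clause headed by 'quote'; is c-commanded by the pronoun; coreference would bind this R-expression — blocked (Principle C).

Hannah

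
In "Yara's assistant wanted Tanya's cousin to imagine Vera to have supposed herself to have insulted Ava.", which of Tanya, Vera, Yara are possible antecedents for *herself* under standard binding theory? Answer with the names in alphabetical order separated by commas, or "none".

Vera

*herself* is a reflexive; Principle A requires it to be bound within its binding domain — the clause headed by 'supposed'.
— Tanya: possessor inside the subject DP of the clause headed by 'imagine'; does not c-command the reflexive — cannot bind it (Principle A).
— Vera: subject of the clause headed by 'supposed'; c-commands the reflexive within its binding domain — allowed (Principle A).
— Yara: possessor inside the subject DP of the matrix clause; does not c-command the reflexive — cannot bind it (Principle A).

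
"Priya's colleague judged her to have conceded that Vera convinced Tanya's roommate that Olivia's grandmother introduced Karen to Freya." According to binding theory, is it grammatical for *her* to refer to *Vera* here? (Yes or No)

No

*Vera* is an R-expression; Principle C requires it to be free (not bound by any c-commanding expression).
— her: subject of the clause headed by 'conceded'; the pronoun c-commands the R-expression — coreference blocked (Principle C).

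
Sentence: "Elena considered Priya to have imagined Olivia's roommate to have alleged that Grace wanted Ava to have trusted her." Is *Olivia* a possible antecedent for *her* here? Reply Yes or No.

*her* is a pronoun; Principle B requires it to be free in its binding domain — the clause headed by 'trusted'.
— Olivia: possessor inside the subject DP of the clause headed by 'alleged'; does not c-command the pronoun — Principle B does not apply; allowed.

Yes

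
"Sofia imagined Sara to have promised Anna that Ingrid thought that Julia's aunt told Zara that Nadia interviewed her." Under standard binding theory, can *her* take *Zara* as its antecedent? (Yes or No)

Yes

*her* is a pronoun; Principle B requires it to be free in its binding domain — the clause headed by 'interviewed'.
— Zara: object of the clause headed by 'told'; c-commands the pronoun but lies outside its binding domain — allowed.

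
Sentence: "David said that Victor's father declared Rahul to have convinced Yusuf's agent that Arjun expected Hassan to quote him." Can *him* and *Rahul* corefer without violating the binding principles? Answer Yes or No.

*Rahul* is an R-expression; Principle C requires it to be free (not bound by any c-commanding expression).
— him: object of the clause headed by 'quote'; the pronoun does not c-command the R-expression — coreference allowed.

Yes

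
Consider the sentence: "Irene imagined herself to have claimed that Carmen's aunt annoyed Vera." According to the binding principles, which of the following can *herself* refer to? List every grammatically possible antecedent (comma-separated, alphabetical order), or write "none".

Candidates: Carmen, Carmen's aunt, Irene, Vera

Irene

*herself* is a reflexive; Principle A requires it to be bound within its binding domain — the matrix clause.
— Carmen: possessor inside the subject DP of the clause headed by 'annoyed'; does not c-command the reflexive — cannot bind it (Principle A).
— Carmen's aunt: subject of the clause headed by 'annoyed'; does not c-command the reflexive — cannot bind it (Principle A).
— Irene: subject of the matrix clause; c-commands the reflexive within its binding domain — allowed (Principle A).
— Vera: object of the clause headed by 'annoyed'; does not c-command the reflexive — cannot bind it (Principle A).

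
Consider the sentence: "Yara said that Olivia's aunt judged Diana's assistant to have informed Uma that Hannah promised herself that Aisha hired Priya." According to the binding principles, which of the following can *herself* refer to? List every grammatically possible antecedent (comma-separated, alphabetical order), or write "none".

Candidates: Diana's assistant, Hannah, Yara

*herself* is a reflexive; Principle A requires it to be bound within its binding domain — the clause headed by 'promised'.
— Diana's assistant: subject of the clause headed by 'informed'; c-commands the reflexive but lies outside its binding domain — cannot bind it (Principle A).
— Hannah: subject of the clause headed by 'promised'; c-commands the reflexive within its binding domain — allowed (Principle A).
— Yara: subject of the matrix clause; c-commands the reflexive but lies outside its binding domain — cannot bind it (Principle A).

Hannah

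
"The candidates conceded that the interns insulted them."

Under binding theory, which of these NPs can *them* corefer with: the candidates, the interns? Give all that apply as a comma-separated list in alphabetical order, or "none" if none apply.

*them* is a pronoun; Principle B requires it to be free in its binding domain — the clause headed by 'insulted'.
— the candidates: subject of the matrix clause; c-commands the pronoun but lies outside its binding domain — allowed.
— the interns: subject of the clause headed by 'insulted'; c-commands the pronoun within its binding domain — blocked (Principle B).

the candidates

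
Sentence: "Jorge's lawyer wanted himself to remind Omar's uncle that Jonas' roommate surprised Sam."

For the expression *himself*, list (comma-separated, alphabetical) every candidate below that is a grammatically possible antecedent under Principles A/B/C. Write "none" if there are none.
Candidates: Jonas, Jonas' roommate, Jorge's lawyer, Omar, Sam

Jorge's lawyer

*himself* is a reflexive; Principle A requires it to be bound within its binding domain — the matrix clause.
— Jonas: possessor inside the subject DP of the clause headed by 'surprised'; does not c-command the reflexive — cannot bind it (Principle A).
— Jonas' roommate: subject of the clause headed by 'surprised'; does not c-command the reflexive — cannot bind it (Principle A).
— Jorge's lawyer: subject of the matrix clause; c-commands the reflexive within its binding domain — allowed (Principle A).
— Omar: possessor inside the object DP of the clause headed by 'remind'; does not c-command the reflexive — cannot bind it (Principle A).
— Sam: object of the clause headed by 'surprised'; does not c-command the reflexive — cannot bind it (Principle A).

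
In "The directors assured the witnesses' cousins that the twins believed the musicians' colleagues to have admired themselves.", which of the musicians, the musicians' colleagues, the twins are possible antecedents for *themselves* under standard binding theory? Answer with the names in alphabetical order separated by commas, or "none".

the musicians' colleagues

*themselves* is a reflexive; Principle A requires it to be bound within its binding domain — the clause headed by 'admired'.
— the musicians: possessor inside the subject DP of the clause headed by 'admired'; does not c-command the reflexive — cannot bind it (Principle A).
— the musicians' colleagues: subject of the clause headed by 'admired'; c-commands the reflexive within its binding domain — allowed (Principle A).
— the twins: subject of the clause headed by 'believed'; c-commands the reflexive but lies outside its binding domain — cannot bind it (Principle A).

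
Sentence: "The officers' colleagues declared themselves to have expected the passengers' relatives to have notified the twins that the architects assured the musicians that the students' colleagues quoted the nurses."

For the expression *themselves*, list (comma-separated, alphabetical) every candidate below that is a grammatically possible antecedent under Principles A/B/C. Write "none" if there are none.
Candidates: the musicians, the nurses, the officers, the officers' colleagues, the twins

*themselves* is a reflexive; Principle A requires it to be bound within its binding domain — the matrix clause.
— the musicians: object of the clause headed by 'assured'; does not c-command the reflexive — cannot bind it (Principle A).
— the nurses: object of the clause headed by 'quoted'; does not c-command the reflexive — cannot bind it (Principle A).
— the officers: possessor inside the subject DP of the matrix clause; does not c-command the reflexive — cannot bind it (Principle A).
— the officers' colleagues: subject of the matrix clause; c-commands the reflexive within its binding domain — allowed (Principle A).
— the twins: object of the clause headed by 'notified'; does not c-command the reflexive — cannot bind it (Principle A).

the officers' colleagues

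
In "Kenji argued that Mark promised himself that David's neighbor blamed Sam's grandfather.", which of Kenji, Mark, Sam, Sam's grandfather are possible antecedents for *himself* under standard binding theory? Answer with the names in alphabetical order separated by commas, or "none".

*himself* is a reflexive; Principle A requires it to be bound within its binding domain — the clause headed by 'promised'.
— Kenji: subject of the matrix clause; c-commands the reflexive but lies outside its binding domain — cannot bind it (Principle A).
— Mark: subject of the clause headed by 'promised'; c-commands the reflexive within its binding domain — allowed (Principle A).
— Sam: possessor inside the object DP of the clause headed by 'blamed'; does not c-command the reflexive — cannot bind it (Principle A).
— Sam's grandfather: object of the clause headed by 'blamed'; does not c-command the reflexive — cannot bind it (Principle A).

Mark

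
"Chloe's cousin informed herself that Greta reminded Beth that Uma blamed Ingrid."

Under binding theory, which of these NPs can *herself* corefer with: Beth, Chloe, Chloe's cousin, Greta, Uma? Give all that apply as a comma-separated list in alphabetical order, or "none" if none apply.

Chloe's cousin

*herself* is a reflexive; Principle A requires it to be bound within its binding domain — the matrix clause.
— Beth: object of the clause headed by 'reminded'; does not c-command the reflexive — cannot bind it (Principle A).
— Chloe: possessor inside the subject DP of the matrix clause; does not c-command the reflexive — cannot bind it (Principle A).
— Chloe's cousin: subject of the matrix clause; c-commands the reflexive within its binding domain — allowed (Principle A).
— Greta: subject of the clause headed by 'reminded'; does not c-command the reflexive — cannot bind it (Principle A).
— Uma: subject of the clause headed by 'blamed'; does not c-command the reflexive — cannot bind it (Principle A).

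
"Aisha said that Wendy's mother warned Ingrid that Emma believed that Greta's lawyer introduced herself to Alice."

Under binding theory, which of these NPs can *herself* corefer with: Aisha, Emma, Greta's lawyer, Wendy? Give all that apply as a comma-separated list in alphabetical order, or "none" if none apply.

Greta's lawyer

*herself* is a reflexive; Principle A requires it to be bound within its binding domain — the clause headed by 'introduced'.
— Aisha: subject of the matrix clause; c-commands the reflexive but lies outside its binding domain — cannot bind it (Principle A).
— Emma: subject of the clause headed by 'believed'; c-commands the reflexive but lies outside its binding domain — cannot bind it (Principle A).
— Greta's lawyer: subject of the clause headed by 'introduced'; c-commands the reflexive within its binding domain — allowed (Principle A).
— Wendy: possessor inside the subject DP of the clause headed by 'warned'; does not c-command the reflexive — cannot bind it (Principle A).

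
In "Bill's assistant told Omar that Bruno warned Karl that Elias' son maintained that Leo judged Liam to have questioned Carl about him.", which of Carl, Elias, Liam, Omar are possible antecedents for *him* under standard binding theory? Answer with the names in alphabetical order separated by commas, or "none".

*him* is a pronoun; Principle B requires it to be free in its binding domain — the clause headed by 'questioned'.
— Carl: object of the clause headed by 'questioned'; c-commands the pronoun within its binding domain — blocked (Principle B).
— Elias: possessor inside the subject DP of the clause headed by 'maintained'; does not c-command the pronoun — Principle B does not apply; allowed.
— Liam: subject of the clause headed by 'questioned'; c-commands the pronoun within its binding domain — blocked (Principle B).
— Omar: object of the matrix clause; c-commands the pronoun but lies outside its binding domain — allowed.

Elias, Omar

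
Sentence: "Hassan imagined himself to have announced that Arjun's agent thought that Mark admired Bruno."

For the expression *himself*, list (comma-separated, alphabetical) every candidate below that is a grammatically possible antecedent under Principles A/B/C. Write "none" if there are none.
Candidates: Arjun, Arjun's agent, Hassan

*himself* is a reflexive; Principle A requires it to be bound within its binding domain — the matrix clause.
— Arjun: possessor inside the subject DP of the clause headed by 'thought'; does not c-command the reflexive — cannot bind it (Principle A).
— Arjun's agent: subject of the clause headed by 'thought'; does not c-command the reflexive — cannot bind it (Principle A).
— Hassan: subject of the matrix clause; c-commands the reflexive within its binding domain — allowed (Principle A).

Hassan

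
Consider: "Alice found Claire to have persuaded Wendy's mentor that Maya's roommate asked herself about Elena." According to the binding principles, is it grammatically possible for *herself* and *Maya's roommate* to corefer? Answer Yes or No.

Yes

*herself* is a reflexive; Principle A requires it to be bound within its binding domain — the clause headed by 'asked'.
— Maya's roommate: subject of the clause headed by 'asked'; c-commands the reflexive within its binding domain — allowed (Principle A).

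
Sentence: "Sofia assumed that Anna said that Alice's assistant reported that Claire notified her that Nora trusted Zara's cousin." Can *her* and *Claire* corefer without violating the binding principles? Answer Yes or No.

No

*Claire* is an R-expression; Principle C requires it to be free (not bound by any c-commanding expression).
— her: object of the clause headed by 'notified'; the R-expression locally c-commands the pronoun — coreference blocked (Principle B on the pronoun).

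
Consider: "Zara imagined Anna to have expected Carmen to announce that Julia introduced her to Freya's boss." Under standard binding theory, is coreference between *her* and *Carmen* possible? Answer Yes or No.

*Carmen* is an R-expression; Principle C requires it to be free (not bound by any c-commanding expression).
— her: object of the clause headed by 'introduced'; the pronoun does not c-command the R-expression — coreference allowed.

Yes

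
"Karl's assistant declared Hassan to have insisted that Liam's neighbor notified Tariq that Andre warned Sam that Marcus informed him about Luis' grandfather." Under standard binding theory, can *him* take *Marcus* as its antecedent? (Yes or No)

No

*him* is a pronoun; Principle B requires it to be free in its binding domain — the clause headed by 'informed'.
— Marcus: subject of the clause headed by 'informed'; c-commands the pronoun within its binding domain — blocked (Principle B).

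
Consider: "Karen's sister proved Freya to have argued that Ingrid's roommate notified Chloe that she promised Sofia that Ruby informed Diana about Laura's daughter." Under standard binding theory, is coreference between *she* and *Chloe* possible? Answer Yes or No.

*Chloe* is an R-expression; Principle C requires it to be free (not bound by any c-commanding expression).
— she: subject of the clause headed by 'promised'; the pronoun does not c-command the R-expression — coreference allowed.

Yes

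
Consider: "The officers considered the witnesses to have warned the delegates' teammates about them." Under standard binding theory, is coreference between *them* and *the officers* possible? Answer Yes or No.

Yes

*the officers* is an R-expression; Principle C requires it to be free (not bound by any c-commanding expression).
— them: second object of the clause headed by 'warned'; the pronoun does not c-command the R-expression — coreference allowed.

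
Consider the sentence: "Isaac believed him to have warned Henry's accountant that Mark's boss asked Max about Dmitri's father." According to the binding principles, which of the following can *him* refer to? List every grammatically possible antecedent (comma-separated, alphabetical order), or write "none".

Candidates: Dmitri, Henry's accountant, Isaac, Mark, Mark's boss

*him* is a pronoun; Principle B requires it to be free in its binding domain — the matrix clause.
— Dmitri: possessor inside the second object DP of the clause headed by 'asked'; is c-commanded by the pronoun; coreference would bind this R-expression — blocked (Principle C).
— Henry's accountant: object of the clause headed by 'warned'; is c-commanded by the pronoun; coreference would bind this R-expression — blocked (Principle C).
— Isaac: subject of the matrix clause; c-commands the pronoun within its binding domain — blocked (Principle B).
— Mark: possessor inside the subject DP of the clause headed by 'asked'; is c-commanded by the pronoun; coreference would bind this R-expression — blocked (Principle C).
— Mark's boss: subject of the clause headed by 'asked'; is c-commanded by the pronoun; coreference would bind this R-expression — blocked (Principle C).

none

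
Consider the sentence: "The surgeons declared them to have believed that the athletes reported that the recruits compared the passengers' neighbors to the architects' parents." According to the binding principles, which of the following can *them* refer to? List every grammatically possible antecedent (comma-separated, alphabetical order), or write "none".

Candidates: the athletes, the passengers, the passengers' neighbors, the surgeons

*them* is a pronoun; Principle B requires it to be free in its binding domain — the matrix clause.
— the athletes: subject of the clause headed by 'reported'; is c-commanded by the pronoun; coreference would bind this R-expression — blocked (Principle C).
— the passengers: possessor inside the object DP of the clause headed by 'compared'; is c-commanded by the pronoun; coreference would bind this R-expression — blocked (Principle C).
— the passengers' neighbors: object of the clause headed by 'compared'; is c-commanded by the pronoun; coreference would bind this R-expression — blocked (Principle C).
— the surgeons: subject of the matrix clause; c-commands the pronoun within its binding domain — blocked (Principle B).

none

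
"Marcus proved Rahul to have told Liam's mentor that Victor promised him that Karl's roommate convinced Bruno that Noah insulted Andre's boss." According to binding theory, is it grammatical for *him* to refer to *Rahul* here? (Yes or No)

Yes

*Rahul* is an R-expression; Principle C requires it to be free (not bound by any c-commanding expression).
— him: object of the clause headed by 'promised'; the pronoun does not c-command the R-expression — coreference allowed.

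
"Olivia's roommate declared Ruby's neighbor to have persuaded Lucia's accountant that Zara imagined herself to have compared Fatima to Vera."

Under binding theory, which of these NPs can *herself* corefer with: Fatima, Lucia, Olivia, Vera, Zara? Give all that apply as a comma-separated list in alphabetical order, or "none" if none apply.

*herself* is a reflexive; Principle A requires it to be bound within its binding domain — the clause headed by 'imagined'.
— Fatima: object of the clause headed by 'compared'; does not c-command the reflexive — cannot bind it (Principle A).
— Lucia: possessor inside the object DP of the clause headed by 'persuaded'; does not c-command the reflexive — cannot bind it (Principle A).
— Olivia: possessor inside the subject DP of the matrix clause; does not c-command the reflexive — cannot bind it (Principle A).
— Vera: second object of the clause headed by 'compared'; does not c-command the reflexive — cannot bind it (Principle A).
— Zara: subject of the clause headed by 'imagined'; c-commands the reflexive within its binding domain — allowed (Principle A).

Zara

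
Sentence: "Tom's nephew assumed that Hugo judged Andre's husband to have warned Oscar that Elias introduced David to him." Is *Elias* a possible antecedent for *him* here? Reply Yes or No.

No

*him* is a pronoun; Principle B requires it to be free in its binding domain — the clause headed by 'introduced'.
— Elias: subject of the clause headed by 'introduced'; c-commands the pronoun within its binding domain — blocked (Principle B).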